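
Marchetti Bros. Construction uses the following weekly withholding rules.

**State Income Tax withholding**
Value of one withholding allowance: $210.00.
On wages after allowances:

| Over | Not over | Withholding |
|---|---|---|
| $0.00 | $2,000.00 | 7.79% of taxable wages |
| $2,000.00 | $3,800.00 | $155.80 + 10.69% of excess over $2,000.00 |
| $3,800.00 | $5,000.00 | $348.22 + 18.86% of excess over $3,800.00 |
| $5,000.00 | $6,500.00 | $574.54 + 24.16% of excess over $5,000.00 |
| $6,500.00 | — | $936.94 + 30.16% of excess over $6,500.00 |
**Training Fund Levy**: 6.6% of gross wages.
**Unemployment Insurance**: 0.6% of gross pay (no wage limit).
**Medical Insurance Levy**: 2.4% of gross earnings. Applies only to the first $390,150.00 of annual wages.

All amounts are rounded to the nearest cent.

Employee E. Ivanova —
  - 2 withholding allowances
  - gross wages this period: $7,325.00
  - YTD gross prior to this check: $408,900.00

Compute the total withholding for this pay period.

$1,586.49

State Income Tax: taxable = $7,325.00 − 2×$210.00 = $6,905.00
  $936.94 + 30.16% × ($6,905.00 − $6,500.00) = $936.94 + 30.16% × $405.00 = $1,059.09
Training Fund Levy: 6.6% × $7,325.00 = $483.45
Unemployment Insurance: 0.6% × $7,325.00 = $43.95
Medical Insurance Levy: YTD $408,900.00 ≥ cap $390,150.00 → $0.00
Total: $1,059.09 + $483.45 + $43.95 + $0.00 = $1,586.49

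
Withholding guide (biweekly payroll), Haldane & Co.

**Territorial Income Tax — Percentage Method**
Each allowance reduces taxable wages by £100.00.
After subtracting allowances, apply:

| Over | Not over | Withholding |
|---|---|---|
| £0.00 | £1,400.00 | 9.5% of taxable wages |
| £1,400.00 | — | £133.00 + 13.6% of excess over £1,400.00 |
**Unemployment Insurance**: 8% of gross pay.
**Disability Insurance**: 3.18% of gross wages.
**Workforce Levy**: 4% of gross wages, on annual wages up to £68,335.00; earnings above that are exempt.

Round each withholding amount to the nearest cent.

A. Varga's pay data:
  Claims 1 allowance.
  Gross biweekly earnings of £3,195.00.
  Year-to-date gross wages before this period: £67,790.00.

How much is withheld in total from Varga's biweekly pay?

Territorial Income Tax: taxable = £3,195.00 − 1×£100.00 = £3,095.00
  £133.00 + 13.6% × (£3,095.00 − £1,400.00) = £133.00 + 13.6% × £1,695.00 = £363.52
Unemployment Insurance: 8% × £3,195.00 = £255.60
Disability Insurance: 3.18% × £3,195.00 = £101.60
Workforce Levy: cap £68,335.00 − YTD £67,790.00 = £545.00 subject; 4% × £545.00 = £21.80
Total: £363.52 + £255.60 + £101.60 + £21.80 = £742.52

£742.52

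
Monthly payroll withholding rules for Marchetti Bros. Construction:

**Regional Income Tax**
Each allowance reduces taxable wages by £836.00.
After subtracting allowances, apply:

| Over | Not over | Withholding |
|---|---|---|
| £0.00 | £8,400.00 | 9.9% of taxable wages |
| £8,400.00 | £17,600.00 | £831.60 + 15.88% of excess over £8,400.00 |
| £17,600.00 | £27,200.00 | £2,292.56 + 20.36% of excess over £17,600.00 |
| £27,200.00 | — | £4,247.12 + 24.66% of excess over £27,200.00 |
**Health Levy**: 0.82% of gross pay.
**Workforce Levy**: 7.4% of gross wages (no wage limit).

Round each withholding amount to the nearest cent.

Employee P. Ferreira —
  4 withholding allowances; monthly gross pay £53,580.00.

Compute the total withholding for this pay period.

Regional Income Tax: taxable = £53,580.00 − 4×£836.00 = £50,236.00
  £4,247.12 + 24.66% × (£50,236.00 − £27,200.00) = £4,247.12 + 24.66% × £23,036.00 = £9,927.80
Health Levy: 0.82% × £53,580.00 = £439.36
Workforce Levy: 7.4% × £53,580.00 = £3,964.92
Total: £9,927.80 + £439.36 + £3,964.92 = £14,332.08

£14,332.08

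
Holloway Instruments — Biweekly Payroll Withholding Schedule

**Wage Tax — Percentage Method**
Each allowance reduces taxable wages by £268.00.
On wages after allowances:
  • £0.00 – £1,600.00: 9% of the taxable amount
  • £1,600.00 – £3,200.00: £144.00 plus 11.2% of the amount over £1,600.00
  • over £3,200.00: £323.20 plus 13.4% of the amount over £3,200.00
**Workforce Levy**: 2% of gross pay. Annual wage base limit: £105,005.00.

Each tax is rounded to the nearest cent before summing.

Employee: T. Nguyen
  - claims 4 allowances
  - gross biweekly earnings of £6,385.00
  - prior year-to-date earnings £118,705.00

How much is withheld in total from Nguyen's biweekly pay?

Wage Tax: taxable = £6,385.00 − 4×£268.00 = £5,313.00
  £323.20 + 13.4% × (£5,313.00 − £3,200.00) = £323.20 + 13.4% × £2,113.00 = £606.34
Workforce Levy: YTD £118,705.00 ≥ cap £105,005.00 → £0.00
Total: £606.34 + £0.00 = £606.34

£606.34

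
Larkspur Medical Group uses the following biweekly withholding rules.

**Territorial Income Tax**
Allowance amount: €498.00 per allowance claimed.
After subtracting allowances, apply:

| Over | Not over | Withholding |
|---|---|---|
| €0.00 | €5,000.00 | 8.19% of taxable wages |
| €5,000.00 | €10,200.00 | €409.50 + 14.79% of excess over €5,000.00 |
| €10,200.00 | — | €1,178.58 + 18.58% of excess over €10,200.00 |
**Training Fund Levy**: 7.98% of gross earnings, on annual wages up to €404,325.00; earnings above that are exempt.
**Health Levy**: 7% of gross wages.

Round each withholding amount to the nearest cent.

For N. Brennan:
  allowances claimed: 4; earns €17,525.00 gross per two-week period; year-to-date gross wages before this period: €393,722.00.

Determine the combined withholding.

€4,242.32

Territorial Income Tax: taxable = €17,525.00 − 4×€498.00 = €15,533.00
  €1,178.58 + 18.58% × (€15,533.00 − €10,200.00) = €1,178.58 + 18.58% × €5,333.00 = €2,169.45
Training Fund Levy: cap €404,325.00 − YTD €393,722.00 = €10,603.00 subject; 7.98% × €10,603.00 = €846.12
Health Levy: 7% × €17,525.00 = €1,226.75
Total: €2,169.45 + €846.12 + €1,226.75 = €4,242.32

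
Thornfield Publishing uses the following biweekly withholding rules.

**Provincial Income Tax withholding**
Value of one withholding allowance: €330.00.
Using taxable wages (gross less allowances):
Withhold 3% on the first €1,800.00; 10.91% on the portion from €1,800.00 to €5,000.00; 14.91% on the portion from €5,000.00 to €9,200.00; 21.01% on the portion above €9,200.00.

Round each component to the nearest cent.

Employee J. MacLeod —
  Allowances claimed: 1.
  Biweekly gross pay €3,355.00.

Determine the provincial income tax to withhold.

Provincial Income Tax: taxable = €3,355.00 − 1×€330.00 = €3,025.00
  €54.00 + 10.91% × (€3,025.00 − €1,800.00) = €54.00 + 10.91% × €1,225.00 = €187.65

€187.65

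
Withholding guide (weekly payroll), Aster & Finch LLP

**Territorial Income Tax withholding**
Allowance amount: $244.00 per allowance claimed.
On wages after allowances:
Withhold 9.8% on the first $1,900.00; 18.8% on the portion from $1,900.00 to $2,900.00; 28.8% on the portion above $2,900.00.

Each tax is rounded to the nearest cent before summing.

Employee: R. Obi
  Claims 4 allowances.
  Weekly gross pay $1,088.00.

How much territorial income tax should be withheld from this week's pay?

$10.98

Territorial Income Tax: taxable = $1,088.00 − 4×$244.00 = $112.00
  9.8% × $112.00 = $10.98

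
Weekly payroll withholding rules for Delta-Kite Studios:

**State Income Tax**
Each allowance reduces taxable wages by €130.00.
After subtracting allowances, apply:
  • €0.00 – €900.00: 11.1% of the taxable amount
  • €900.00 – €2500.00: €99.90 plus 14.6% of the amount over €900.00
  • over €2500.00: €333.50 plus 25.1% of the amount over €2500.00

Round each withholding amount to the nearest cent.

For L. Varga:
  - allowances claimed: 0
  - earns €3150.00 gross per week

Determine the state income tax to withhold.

€496.65

State Income Tax: taxable = €3150.00
  €333.50 + 25.1% × (€3150.00 − €2500.00) = €333.50 + 25.1% × €650.00 = €496.65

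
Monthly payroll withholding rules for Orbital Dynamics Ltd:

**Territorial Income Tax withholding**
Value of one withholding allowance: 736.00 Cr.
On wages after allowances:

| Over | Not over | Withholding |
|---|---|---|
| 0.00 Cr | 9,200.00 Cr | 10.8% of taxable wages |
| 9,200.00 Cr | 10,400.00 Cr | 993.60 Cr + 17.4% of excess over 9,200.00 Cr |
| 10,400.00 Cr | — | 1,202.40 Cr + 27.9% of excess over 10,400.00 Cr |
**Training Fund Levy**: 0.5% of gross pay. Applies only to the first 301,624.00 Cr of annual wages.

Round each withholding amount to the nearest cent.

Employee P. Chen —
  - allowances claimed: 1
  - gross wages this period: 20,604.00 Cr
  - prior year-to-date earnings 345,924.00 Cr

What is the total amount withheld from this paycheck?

3,843.97 Cr

Territorial Income Tax: taxable = 20,604.00 Cr − 1×736.00 Cr = 19,868.00 Cr
  1,202.40 Cr + 27.9% × (19,868.00 Cr − 10,400.00 Cr) = 1,202.40 Cr + 27.9% × 9,468.00 Cr = 3,843.97 Cr
Training Fund Levy: YTD 345,924.00 Cr ≥ cap 301,624.00 Cr → 0.00 Cr
Total: 3,843.97 Cr + 0.00 Cr = 3,843.97 Cr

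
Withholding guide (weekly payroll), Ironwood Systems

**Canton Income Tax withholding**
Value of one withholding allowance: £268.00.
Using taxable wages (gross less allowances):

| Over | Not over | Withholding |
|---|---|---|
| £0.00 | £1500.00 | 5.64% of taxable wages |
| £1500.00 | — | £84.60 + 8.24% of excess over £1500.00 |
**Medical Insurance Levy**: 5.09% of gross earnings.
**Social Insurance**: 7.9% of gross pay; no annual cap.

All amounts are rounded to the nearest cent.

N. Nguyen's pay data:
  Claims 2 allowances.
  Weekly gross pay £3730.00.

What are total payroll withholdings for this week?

Canton Income Tax: taxable = £3730.00 − 2×£268.00 = £3194.00
  £84.60 + 8.24% × (£3194.00 − £1500.00) = £84.60 + 8.24% × £1694.00 = £224.19
Medical Insurance Levy: 5.09% × £3730.00 = £189.86
Social Insurance: 7.9% × £3730.00 = £294.67
Total: £224.19 + £189.86 + £294.67 = £708.72

£708.72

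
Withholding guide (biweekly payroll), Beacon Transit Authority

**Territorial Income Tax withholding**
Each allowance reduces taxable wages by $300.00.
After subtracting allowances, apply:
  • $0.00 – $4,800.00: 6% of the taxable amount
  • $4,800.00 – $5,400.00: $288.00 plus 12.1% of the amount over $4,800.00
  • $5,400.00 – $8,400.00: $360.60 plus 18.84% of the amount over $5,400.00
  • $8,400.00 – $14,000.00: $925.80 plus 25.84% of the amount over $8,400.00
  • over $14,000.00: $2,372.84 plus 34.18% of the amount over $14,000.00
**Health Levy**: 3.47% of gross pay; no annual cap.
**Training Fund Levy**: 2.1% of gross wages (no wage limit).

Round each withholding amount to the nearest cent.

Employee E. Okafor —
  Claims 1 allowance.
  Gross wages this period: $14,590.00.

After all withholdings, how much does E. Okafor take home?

Territorial Income Tax: taxable = $14,590.00 − 1×$300.00 = $14,290.00
  $2,372.84 + 34.18% × ($14,290.00 − $14,000.00) = $2,372.84 + 34.18% × $290.00 = $2,471.96
Health Levy: 3.47% × $14,590.00 = $506.27
Training Fund Levy: 2.1% × $14,590.00 = $306.39
Total withheld: $2,471.96 + $506.27 + $306.39 = $3,284.62
Net pay: $14,590.00 − $3,284.62 = $11,305.38

$11,305.38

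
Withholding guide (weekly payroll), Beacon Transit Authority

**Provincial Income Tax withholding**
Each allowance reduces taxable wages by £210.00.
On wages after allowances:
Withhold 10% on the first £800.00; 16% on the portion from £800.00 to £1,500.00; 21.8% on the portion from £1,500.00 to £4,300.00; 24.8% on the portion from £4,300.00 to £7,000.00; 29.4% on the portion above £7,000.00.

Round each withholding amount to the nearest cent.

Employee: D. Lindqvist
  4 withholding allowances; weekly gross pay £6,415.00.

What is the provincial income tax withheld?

£1,118.60

Provincial Income Tax: taxable = £6,415.00 − 4×£210.00 = £5,575.00
  £802.40 + 24.8% × (£5,575.00 − £4,300.00) = £802.40 + 24.8% × £1,275.00 = £1,118.60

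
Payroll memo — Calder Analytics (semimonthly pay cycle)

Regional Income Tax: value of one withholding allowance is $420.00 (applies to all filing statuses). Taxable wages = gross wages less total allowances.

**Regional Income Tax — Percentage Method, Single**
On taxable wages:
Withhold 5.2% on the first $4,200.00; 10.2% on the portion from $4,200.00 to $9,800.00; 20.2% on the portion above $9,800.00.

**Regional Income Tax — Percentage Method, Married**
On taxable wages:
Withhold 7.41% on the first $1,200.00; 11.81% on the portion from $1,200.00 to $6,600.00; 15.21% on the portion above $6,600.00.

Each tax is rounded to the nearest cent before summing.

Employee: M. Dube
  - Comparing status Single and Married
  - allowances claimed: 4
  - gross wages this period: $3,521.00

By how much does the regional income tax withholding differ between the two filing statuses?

Regional Income Tax (Single): taxable = $3,521.00 − 4×$420.00 = $1,841.00
  5.2% × $1,841.00 = $95.73
Regional Income Tax (Married): taxable = $3,521.00 − 4×$420.00 = $1,841.00
  $88.92 + 11.81% × ($1,841.00 − $1,200.00) = $88.92 + 11.81% × $641.00 = $164.62
Difference: |$95.73 − $164.62| = $68.89 (higher under Married)

$68.89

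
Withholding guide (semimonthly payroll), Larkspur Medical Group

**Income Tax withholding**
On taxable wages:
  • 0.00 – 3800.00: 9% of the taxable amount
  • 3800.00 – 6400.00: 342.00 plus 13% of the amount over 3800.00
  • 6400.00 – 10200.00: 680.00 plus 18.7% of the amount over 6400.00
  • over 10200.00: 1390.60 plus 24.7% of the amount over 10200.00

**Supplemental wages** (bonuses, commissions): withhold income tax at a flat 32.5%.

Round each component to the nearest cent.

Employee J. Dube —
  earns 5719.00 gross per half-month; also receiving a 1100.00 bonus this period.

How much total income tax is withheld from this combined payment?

948.97

Income Tax: taxable = 5719.00
  342.00 + 13% × (5719.00 − 3800.00) = 342.00 + 13% × 1919.00 = 591.47
Supplemental (32.5% flat on bonus): 32.5% × 1100.00 = 357.50
Total income tax: 591.47 + 357.50 = 948.97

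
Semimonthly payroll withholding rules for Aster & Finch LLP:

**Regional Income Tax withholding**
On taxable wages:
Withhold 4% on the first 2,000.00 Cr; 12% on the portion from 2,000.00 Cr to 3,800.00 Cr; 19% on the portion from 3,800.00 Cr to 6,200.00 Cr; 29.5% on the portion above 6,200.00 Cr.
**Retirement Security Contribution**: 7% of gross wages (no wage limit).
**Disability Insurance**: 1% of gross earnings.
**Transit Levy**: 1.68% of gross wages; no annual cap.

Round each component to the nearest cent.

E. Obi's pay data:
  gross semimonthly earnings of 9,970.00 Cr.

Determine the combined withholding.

Regional Income Tax: taxable = 9,970.00 Cr
  752.00 Cr + 29.5% × (9,970.00 Cr − 6,200.00 Cr) = 752.00 Cr + 29.5% × 3,770.00 Cr = 1,864.15 Cr
Retirement Security Contribution: 7% × 9,970.00 Cr = 697.90 Cr
Disability Insurance: 1% × 9,970.00 Cr = 99.70 Cr
Transit Levy: 1.68% × 9,970.00 Cr = 167.50 Cr
Total: 1,864.15 Cr + 697.90 Cr + 99.70 Cr + 167.50 Cr = 2,829.25 Cr

2,829.25 Cr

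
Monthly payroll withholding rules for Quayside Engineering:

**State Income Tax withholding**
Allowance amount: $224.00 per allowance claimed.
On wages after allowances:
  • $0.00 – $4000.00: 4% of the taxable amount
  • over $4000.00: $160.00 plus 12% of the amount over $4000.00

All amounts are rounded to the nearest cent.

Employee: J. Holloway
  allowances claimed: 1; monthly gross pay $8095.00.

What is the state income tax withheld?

State Income Tax: taxable = $8095.00 − 1×$224.00 = $7871.00
  $160.00 + 12% × ($7871.00 − $4000.00) = $160.00 + 12% × $3871.00 = $624.52

$624.52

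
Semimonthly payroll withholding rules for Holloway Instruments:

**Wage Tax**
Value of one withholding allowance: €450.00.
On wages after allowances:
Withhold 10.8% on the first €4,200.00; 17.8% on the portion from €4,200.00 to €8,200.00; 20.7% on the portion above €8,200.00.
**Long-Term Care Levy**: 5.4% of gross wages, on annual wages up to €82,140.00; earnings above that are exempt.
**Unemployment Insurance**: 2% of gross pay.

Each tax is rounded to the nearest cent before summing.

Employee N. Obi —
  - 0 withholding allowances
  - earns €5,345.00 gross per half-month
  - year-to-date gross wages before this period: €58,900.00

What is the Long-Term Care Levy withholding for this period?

Long-Term Care Levy: 5.4% × €5,345.00 = €288.63

€288.63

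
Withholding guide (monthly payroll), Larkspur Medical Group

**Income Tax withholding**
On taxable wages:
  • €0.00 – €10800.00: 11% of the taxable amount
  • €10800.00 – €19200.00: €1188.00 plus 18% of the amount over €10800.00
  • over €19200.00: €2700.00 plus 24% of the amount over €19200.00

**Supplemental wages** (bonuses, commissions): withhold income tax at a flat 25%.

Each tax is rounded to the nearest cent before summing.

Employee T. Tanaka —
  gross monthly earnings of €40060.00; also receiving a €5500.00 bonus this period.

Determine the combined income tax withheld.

€9081.40

Income Tax: taxable = €40060.00
  €2700.00 + 24% × (€40060.00 − €19200.00) = €2700.00 + 24% × €20860.00 = €7706.40
Supplemental (25% flat on bonus): 25% × €5500.00 = €1375.00
Total income tax: €7706.40 + €1375.00 = €9081.40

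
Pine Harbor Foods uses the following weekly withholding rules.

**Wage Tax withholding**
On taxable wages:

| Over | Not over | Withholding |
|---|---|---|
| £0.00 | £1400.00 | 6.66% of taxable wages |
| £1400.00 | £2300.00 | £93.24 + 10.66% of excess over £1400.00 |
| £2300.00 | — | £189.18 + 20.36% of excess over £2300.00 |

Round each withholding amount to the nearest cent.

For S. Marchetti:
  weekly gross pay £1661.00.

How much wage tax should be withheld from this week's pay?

Wage Tax: taxable = £1661.00
  £93.24 + 10.66% × (£1661.00 − £1400.00) = £93.24 + 10.66% × £261.00 = £121.06

£121.06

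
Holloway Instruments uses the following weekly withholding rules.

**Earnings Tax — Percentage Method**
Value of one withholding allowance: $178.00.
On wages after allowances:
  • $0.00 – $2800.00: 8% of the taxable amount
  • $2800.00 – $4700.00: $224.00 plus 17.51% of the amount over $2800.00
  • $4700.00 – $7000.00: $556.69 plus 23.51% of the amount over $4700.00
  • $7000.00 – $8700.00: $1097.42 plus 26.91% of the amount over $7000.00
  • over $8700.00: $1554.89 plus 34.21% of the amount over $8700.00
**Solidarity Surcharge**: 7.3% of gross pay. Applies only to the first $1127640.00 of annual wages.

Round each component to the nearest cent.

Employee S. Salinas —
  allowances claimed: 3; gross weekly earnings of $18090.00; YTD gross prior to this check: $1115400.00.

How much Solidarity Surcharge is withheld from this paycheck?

$893.52

Solidarity Surcharge: cap $1127640.00 − YTD $1115400.00 = $12240.00 subject; 7.3% × $12240.00 = $893.52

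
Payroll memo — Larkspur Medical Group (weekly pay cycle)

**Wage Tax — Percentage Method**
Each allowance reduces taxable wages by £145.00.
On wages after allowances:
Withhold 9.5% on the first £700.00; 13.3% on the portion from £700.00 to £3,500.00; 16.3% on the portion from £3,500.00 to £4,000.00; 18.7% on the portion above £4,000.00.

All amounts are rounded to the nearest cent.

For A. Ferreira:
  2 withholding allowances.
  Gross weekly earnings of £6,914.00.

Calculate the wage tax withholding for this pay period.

Wage Tax: taxable = £6,914.00 − 2×£145.00 = £6,624.00
  £520.40 + 18.7% × (£6,624.00 − £4,000.00) = £520.40 + 18.7% × £2,624.00 = £1,011.09

£1,011.09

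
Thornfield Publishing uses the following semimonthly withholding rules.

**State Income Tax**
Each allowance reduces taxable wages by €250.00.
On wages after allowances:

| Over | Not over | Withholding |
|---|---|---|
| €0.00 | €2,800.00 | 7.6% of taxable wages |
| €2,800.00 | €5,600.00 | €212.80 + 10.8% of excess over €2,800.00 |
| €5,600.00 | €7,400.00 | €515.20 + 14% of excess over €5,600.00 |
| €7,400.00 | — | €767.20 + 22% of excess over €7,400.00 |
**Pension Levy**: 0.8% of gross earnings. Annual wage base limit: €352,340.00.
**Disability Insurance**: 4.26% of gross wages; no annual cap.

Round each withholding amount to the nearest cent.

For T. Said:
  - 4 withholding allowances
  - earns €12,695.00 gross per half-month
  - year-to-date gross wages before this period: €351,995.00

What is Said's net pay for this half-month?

State Income Tax: taxable = €12,695.00 − 4×€250.00 = €11,695.00
  €767.20 + 22% × (€11,695.00 − €7,400.00) = €767.20 + 22% × €4,295.00 = €1,712.10
Pension Levy: cap €352,340.00 − YTD €351,995.00 = €345.00 subject; 0.8% × €345.00 = €2.76
Disability Insurance: 4.26% × €12,695.00 = €540.81
Total withheld: €1,712.10 + €2.76 + €540.81 = €2,255.67
Net pay: €12,695.00 − €2,255.67 = €10,439.33

€10,439.33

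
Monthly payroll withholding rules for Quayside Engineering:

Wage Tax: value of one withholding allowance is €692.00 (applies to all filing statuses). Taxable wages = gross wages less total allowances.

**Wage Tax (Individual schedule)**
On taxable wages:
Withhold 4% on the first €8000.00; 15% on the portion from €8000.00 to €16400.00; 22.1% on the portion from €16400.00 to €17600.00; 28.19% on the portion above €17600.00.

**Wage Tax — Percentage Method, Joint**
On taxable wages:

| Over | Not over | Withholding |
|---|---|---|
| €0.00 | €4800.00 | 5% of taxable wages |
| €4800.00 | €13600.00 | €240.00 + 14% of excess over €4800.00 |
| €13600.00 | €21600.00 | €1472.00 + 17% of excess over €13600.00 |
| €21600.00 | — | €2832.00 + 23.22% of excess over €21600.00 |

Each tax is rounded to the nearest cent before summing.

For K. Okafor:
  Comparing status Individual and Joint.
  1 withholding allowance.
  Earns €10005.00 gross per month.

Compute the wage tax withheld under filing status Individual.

€516.95

Wage Tax (Individual): taxable = €10005.00 − 1×€692.00 = €9313.00
  €320.00 + 15% × (€9313.00 − €8000.00) = €320.00 + 15% × €1313.00 = €516.95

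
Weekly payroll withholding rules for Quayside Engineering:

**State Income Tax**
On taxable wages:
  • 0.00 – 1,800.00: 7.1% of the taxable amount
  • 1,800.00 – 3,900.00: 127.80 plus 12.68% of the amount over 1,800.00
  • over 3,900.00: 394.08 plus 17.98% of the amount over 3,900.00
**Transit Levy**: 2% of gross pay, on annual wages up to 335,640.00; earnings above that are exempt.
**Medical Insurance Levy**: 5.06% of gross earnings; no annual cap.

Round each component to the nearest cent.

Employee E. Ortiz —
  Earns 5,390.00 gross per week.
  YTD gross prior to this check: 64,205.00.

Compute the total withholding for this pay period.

1,042.51

State Income Tax: taxable = 5,390.00
  394.08 + 17.98% × (5,390.00 − 3,900.00) = 394.08 + 17.98% × 1,490.00 = 661.98
Transit Levy: 2% × 5,390.00 = 107.80
Medical Insurance Levy: 5.06% × 5,390.00 = 272.73
Total: 661.98 + 107.80 + 272.73 = 1,042.51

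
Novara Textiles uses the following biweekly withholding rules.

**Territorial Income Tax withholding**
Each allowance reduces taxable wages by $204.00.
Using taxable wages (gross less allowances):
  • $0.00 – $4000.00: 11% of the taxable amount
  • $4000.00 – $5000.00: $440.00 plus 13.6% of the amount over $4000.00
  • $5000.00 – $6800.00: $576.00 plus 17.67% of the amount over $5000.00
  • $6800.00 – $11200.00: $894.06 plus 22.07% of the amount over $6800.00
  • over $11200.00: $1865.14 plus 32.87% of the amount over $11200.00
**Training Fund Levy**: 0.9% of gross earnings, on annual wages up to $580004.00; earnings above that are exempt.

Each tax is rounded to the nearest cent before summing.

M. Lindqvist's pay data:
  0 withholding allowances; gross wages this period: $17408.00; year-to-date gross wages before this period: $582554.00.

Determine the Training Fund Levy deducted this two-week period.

Training Fund Levy: YTD $582554.00 ≥ cap $580004.00 → $0.00

$0.00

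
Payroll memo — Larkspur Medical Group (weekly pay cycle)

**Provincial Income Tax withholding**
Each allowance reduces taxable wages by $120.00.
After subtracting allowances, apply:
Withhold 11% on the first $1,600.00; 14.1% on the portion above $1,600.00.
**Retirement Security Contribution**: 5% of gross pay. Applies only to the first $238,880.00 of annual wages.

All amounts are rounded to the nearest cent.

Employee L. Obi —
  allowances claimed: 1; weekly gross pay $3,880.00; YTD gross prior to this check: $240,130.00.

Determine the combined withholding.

$480.56

Provincial Income Tax: taxable = $3,880.00 − 1×$120.00 = $3,760.00
  $176.00 + 14.1% × ($3,760.00 − $1,600.00) = $176.00 + 14.1% × $2,160.00 = $480.56
Retirement Security Contribution: YTD $240,130.00 ≥ cap $238,880.00 → $0.00
Total: $480.56 + $0.00 = $480.56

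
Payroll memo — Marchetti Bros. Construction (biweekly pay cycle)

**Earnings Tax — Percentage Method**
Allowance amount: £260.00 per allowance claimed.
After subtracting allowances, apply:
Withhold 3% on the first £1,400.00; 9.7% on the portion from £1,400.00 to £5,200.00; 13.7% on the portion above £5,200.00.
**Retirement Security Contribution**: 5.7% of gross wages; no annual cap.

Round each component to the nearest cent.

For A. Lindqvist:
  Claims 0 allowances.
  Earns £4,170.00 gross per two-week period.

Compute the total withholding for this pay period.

Earnings Tax: taxable = £4,170.00
  £42.00 + 9.7% × (£4,170.00 − £1,400.00) = £42.00 + 9.7% × £2,770.00 = £310.69
Retirement Security Contribution: 5.7% × £4,170.00 = £237.69
Total: £310.69 + £237.69 = £548.38

£548.38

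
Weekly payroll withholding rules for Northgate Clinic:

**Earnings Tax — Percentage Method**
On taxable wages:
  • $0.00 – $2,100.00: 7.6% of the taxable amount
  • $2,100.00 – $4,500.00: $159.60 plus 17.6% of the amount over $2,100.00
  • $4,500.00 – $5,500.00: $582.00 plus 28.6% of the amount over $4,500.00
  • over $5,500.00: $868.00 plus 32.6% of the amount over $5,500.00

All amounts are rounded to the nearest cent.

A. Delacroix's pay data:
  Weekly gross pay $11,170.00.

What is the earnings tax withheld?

Earnings Tax: taxable = $11,170.00
  $868.00 + 32.6% × ($11,170.00 − $5,500.00) = $868.00 + 32.6% × $5,670.00 = $2,716.42

$2,716.42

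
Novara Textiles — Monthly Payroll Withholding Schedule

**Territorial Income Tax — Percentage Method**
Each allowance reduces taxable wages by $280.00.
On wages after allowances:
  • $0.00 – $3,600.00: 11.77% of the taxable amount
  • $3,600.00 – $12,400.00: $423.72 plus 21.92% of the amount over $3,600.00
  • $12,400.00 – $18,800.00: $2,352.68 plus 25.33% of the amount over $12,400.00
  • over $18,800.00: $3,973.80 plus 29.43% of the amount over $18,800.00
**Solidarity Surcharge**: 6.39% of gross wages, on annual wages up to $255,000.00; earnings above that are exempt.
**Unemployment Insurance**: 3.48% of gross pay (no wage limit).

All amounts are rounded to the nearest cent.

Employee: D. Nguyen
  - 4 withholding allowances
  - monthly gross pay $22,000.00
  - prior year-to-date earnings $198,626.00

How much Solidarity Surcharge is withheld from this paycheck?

$1,405.80

Solidarity Surcharge: 6.39% × $22,000.00 = $1,405.80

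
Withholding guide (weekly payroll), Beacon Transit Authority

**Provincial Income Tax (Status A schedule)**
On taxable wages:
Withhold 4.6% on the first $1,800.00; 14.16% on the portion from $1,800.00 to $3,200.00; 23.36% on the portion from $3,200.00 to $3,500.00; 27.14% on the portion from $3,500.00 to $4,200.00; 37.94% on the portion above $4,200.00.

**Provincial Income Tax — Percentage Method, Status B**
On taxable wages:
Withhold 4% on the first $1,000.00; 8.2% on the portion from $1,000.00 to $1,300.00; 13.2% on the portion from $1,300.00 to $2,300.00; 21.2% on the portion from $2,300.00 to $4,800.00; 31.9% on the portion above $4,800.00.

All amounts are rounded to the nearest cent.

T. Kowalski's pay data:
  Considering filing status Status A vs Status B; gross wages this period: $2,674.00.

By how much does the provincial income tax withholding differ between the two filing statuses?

Provincial Income Tax (Status A): taxable = $2,674.00
  $82.80 + 14.16% × ($2,674.00 − $1,800.00) = $82.80 + 14.16% × $874.00 = $206.56
Provincial Income Tax (Status B): taxable = $2,674.00
  $196.60 + 21.2% × ($2,674.00 − $2,300.00) = $196.60 + 21.2% × $374.00 = $275.89
Difference: |$206.56 − $275.89| = $69.33 (higher under Status B)

$69.33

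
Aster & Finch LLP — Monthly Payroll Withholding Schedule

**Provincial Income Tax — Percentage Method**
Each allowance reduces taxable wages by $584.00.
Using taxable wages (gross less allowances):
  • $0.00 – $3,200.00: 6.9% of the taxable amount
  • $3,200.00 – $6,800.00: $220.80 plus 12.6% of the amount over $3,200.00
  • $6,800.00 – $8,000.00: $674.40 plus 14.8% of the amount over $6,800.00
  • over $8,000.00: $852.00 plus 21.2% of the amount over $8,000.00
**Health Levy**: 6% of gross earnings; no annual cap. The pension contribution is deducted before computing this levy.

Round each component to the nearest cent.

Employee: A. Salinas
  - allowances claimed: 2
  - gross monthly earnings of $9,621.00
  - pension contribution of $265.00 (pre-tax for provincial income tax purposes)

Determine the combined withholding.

$1,453.22

Provincial Income Tax: taxable = $9,621.00 − $265.00 − 2×$584.00 = $8,188.00
  $852.00 + 21.2% × ($8,188.00 − $8,000.00) = $852.00 + 21.2% × $188.00 = $891.86
Health Levy: 6% × $9,356.00 = $561.36
Total: $891.86 + $561.36 = $1,453.22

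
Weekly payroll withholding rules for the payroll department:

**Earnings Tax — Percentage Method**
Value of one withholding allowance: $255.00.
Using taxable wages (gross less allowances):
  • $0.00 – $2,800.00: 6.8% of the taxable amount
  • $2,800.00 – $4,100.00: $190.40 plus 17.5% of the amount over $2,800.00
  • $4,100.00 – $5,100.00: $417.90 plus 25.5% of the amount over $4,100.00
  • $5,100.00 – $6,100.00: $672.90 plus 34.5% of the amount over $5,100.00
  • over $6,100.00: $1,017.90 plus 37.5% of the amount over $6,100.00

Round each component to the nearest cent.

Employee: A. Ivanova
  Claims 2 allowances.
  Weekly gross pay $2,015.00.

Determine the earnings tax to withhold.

Earnings Tax: taxable = $2,015.00 − 2×$255.00 = $1,505.00
  6.8% × $1,505.00 = $102.34

$102.34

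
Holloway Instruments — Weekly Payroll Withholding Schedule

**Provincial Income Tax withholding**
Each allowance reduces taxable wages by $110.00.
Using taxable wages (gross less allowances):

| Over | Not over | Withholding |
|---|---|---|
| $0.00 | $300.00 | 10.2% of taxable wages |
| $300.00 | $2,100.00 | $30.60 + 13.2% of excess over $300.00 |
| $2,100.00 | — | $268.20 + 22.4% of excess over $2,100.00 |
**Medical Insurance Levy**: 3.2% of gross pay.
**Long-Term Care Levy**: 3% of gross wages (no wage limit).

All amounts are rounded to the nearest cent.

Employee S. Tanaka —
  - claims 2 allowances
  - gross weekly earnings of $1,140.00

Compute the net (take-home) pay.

$956.88

Provincial Income Tax: taxable = $1,140.00 − 2×$110.00 = $920.00
  $30.60 + 13.2% × ($920.00 − $300.00) = $30.60 + 13.2% × $620.00 = $112.44
Medical Insurance Levy: 3.2% × $1,140.00 = $36.48
Long-Term Care Levy: 3% × $1,140.00 = $34.20
Total withheld: $112.44 + $36.48 + $34.20 = $183.12
Net pay: $1,140.00 − $183.12 = $956.88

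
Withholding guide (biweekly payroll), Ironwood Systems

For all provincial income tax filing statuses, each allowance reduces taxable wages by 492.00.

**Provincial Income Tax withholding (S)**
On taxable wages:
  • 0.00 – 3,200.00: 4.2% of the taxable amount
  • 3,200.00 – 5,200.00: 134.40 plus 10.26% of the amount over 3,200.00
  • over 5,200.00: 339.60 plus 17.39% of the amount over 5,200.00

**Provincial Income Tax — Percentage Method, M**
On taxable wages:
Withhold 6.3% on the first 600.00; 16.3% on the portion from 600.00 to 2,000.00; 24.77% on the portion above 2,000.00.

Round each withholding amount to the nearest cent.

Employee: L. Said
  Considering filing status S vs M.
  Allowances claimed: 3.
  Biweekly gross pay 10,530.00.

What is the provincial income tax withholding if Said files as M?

2,013.28

Provincial Income Tax (M): taxable = 10,530.00 − 3×492.00 = 9,054.00
  266.00 + 24.77% × (9,054.00 − 2,000.00) = 266.00 + 24.77% × 7,054.00 = 2,013.28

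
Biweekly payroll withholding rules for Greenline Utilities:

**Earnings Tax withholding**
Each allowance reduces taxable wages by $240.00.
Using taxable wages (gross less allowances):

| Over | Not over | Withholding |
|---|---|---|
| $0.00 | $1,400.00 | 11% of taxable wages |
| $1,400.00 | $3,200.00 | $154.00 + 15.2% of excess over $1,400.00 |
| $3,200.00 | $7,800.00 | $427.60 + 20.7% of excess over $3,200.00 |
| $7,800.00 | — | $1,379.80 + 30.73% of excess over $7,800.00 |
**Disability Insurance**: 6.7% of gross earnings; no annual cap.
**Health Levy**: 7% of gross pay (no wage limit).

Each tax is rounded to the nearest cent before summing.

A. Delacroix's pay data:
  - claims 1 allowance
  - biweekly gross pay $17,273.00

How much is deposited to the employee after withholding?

$10,689.50

Earnings Tax: taxable = $17,273.00 − 1×$240.00 = $17,033.00
  $1,379.80 + 30.73% × ($17,033.00 − $7,800.00) = $1,379.80 + 30.73% × $9,233.00 = $4,217.10
Disability Insurance: 6.7% × $17,273.00 = $1,157.29
Health Levy: 7% × $17,273.00 = $1,209.11
Total withheld: $4,217.10 + $1,157.29 + $1,209.11 = $6,583.50
Net pay: $17,273.00 − $6,583.50 = $10,689.50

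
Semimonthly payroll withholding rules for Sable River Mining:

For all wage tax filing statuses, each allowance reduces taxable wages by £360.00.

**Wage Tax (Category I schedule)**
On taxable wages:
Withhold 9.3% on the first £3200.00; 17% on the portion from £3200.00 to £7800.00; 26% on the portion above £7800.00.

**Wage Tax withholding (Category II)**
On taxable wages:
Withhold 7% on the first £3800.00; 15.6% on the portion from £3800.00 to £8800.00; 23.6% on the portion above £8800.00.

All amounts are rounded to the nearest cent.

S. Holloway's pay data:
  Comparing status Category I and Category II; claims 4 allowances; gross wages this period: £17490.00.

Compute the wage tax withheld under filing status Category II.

Wage Tax (Category II): taxable = £17490.00 − 4×£360.00 = £16050.00
  £1046.00 + 23.6% × (£16050.00 − £8800.00) = £1046.00 + 23.6% × £7250.00 = £2757.00

£2757.00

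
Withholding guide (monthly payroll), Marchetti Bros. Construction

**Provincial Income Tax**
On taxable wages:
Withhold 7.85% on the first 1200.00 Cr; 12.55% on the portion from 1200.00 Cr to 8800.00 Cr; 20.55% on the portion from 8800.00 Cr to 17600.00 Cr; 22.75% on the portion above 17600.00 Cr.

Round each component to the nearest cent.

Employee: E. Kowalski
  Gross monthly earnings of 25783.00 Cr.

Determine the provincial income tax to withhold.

4718.03 Cr

Provincial Income Tax: taxable = 25783.00 Cr
  2856.40 Cr + 22.75% × (25783.00 Cr − 17600.00 Cr) = 2856.40 Cr + 22.75% × 8183.00 Cr = 4718.03 Cr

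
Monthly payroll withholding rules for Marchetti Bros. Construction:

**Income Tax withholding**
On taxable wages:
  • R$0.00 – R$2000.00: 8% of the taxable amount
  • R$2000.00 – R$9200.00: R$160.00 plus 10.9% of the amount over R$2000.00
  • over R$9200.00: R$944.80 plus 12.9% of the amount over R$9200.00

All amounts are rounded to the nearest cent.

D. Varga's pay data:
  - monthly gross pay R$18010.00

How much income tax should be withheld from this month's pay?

Income Tax: taxable = R$18010.00
  R$944.80 + 12.9% × (R$18010.00 − R$9200.00) = R$944.80 + 12.9% × R$8810.00 = R$2081.29

R$2081.29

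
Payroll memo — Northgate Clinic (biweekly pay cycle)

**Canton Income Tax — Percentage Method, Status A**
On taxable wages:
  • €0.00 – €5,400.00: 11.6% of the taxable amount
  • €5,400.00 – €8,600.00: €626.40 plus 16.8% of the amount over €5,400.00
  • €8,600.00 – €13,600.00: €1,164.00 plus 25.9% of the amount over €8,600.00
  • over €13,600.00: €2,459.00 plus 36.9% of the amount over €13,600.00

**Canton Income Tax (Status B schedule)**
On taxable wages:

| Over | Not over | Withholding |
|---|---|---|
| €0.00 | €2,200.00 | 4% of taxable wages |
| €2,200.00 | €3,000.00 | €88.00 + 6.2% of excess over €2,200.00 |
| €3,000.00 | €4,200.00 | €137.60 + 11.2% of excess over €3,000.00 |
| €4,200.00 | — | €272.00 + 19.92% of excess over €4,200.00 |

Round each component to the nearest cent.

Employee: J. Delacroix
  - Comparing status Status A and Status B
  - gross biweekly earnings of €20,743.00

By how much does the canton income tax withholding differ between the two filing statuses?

Canton Income Tax (Status A): taxable = €20,743.00
  €2,459.00 + 36.9% × (€20,743.00 − €13,600.00) = €2,459.00 + 36.9% × €7,143.00 = €5,094.77
Canton Income Tax (Status B): taxable = €20,743.00
  €272.00 + 19.92% × (€20,743.00 − €4,200.00) = €272.00 + 19.92% × €16,543.00 = €3,567.37
Difference: |€5,094.77 − €3,567.37| = €1,527.40 (higher under Status A)

€1,527.40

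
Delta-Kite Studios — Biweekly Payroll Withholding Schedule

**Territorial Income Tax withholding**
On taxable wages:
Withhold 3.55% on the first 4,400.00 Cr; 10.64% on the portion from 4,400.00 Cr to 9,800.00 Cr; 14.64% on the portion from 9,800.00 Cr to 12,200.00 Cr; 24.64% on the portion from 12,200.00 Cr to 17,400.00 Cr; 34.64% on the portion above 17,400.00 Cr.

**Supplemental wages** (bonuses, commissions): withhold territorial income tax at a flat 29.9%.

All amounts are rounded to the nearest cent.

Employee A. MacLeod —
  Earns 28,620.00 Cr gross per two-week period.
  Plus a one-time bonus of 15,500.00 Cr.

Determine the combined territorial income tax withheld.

10,884.51 Cr

Territorial Income Tax: taxable = 28,620.00 Cr
  2,363.40 Cr + 34.64% × (28,620.00 Cr − 17,400.00 Cr) = 2,363.40 Cr + 34.64% × 11,220.00 Cr = 6,250.01 Cr
Supplemental (29.9% flat on bonus): 29.9% × 15,500.00 Cr = 4,634.50 Cr
Total territorial income tax: 6,250.01 Cr + 4,634.50 Cr = 10,884.51 Cr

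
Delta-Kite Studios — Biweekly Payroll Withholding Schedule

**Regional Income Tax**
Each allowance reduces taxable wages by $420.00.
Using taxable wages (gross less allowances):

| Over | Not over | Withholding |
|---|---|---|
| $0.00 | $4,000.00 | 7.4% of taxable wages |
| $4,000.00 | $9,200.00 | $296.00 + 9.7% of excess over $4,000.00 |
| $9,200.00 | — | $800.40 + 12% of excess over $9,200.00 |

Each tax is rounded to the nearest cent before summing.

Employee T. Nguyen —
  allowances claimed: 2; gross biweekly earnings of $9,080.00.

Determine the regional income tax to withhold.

$707.28

Regional Income Tax: taxable = $9,080.00 − 2×$420.00 = $8,240.00
  $296.00 + 9.7% × ($8,240.00 − $4,000.00) = $296.00 + 9.7% × $4,240.00 = $707.28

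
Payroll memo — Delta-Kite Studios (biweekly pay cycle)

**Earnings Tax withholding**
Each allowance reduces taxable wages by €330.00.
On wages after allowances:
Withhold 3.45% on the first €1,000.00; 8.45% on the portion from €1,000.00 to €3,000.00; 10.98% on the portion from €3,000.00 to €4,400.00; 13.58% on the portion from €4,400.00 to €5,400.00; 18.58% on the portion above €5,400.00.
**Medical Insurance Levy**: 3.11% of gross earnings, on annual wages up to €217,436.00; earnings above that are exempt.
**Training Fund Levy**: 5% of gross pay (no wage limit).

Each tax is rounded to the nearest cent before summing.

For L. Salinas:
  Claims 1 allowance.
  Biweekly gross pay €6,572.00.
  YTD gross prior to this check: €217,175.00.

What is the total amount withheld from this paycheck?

Earnings Tax: taxable = €6,572.00 − 1×€330.00 = €6,242.00
  €493.02 + 18.58% × (€6,242.00 − €5,400.00) = €493.02 + 18.58% × €842.00 = €649.46
Medical Insurance Levy: cap €217,436.00 − YTD €217,175.00 = €261.00 subject; 3.11% × €261.00 = €8.12
Training Fund Levy: 5% × €6,572.00 = €328.60
Total: €649.46 + €8.12 + €328.60 = €986.18

€986.18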